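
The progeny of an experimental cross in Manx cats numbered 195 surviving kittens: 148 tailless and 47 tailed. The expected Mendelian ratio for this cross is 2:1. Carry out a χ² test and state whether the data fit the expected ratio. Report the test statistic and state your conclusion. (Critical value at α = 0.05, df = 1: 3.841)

Expected counts for N = 195 under a 2:1 ratio (total parts = 3):
  tailless: 195 × 2/3 = 130
  tailed: 195 × 1/3 = 65
χ² = Σ (O − E)² / E
  tailless: (148 − 130)² / 130 = 2.4923
  tailed: (47 − 65)² / 65 = 4.9846
χ² = 2.4923 + 4.9846 = 7.4769 ≈ 7.477
Degrees of freedom = 2 − 1 = 1; critical value at α = 0.05 is 3.841.
Since 7.477 > 3.841, we reject the null hypothesis — the data do not fit the 2:1 ratio.

7.477; not consistent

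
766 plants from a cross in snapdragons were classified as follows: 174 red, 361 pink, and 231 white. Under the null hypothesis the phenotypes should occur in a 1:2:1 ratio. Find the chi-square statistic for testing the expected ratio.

11.010

Under the 1:2:1 hypothesis (Σ ratio = 4, N = 766):
  red: 766 × 1/4 = 191.5
  pink: 766 × 2/4 = 383
  white: 766 × 1/4 = 191.5
χ² = Σ (O − E)² / E
  red: (174 − 191.5)² / 191.5 = 1.5992
  pink: (361 − 383)² / 383 = 1.2637
  white: (231 − 191.5)² / 191.5 = 8.1475
χ² = 1.5992 + 1.2637 + 8.1475 = 11.0104 ≈ 11.010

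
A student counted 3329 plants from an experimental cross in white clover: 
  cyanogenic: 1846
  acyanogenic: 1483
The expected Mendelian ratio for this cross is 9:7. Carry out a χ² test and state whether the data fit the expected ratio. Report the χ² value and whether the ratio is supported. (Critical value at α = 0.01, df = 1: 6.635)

0.861; consistent

Expected counts for N = 3329 under a 9:7 ratio (total parts = 16):
  cyanogenic: 3329 × 9/16 = 1872.5625
  acyanogenic: 3329 × 7/16 = 1456.4375
χ² = Σ (O − E)² / E
  cyanogenic: (1846 − 1872.5625)² / 1872.5625 = 0.3768
  acyanogenic: (1483 − 1456.4375)² / 1456.4375 = 0.4844
χ² = 0.3768 + 0.4844 = 0.8612 ≈ 0.861
Degrees of freedom = 2 − 1 = 1; critical value at α = 0.01 is 6.635.
Since 0.861 < 6.635, we fail to reject the null hypothesis — the data are consistent with the 9:7 ratio.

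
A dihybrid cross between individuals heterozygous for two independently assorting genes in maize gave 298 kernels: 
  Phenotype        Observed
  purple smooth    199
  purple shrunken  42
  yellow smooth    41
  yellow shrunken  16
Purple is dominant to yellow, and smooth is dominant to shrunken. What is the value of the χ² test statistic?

13.648

A dihybrid F₂ with independent assortment and complete dominance at both loci gives a 9:3:3:1 phenotypic ratio.
The 9:3:3:1 ratio has 16 parts, so with N = 298 the expected counts are:
  purple smooth: 298 × 9/16 = 167.625
  purple shrunken: 298 × 3/16 = 55.875
  yellow smooth: 298 × 3/16 = 55.875
  yellow shrunken: 298 × 1/16 = 18.625
χ² = Σ (O − E)² / E
  purple smooth: (199 − 167.625)² / 167.625 = 5.8726
  purple shrunken: (42 − 55.875)² / 55.875 = 3.4455
  yellow smooth: (41 − 55.875)² / 55.875 = 3.9600
  yellow shrunken: (16 − 18.625)² / 18.625 = 0.3700
χ² = 5.8726 + 3.4455 + 3.9600 + 0.3700 = 13.6481 ≈ 13.648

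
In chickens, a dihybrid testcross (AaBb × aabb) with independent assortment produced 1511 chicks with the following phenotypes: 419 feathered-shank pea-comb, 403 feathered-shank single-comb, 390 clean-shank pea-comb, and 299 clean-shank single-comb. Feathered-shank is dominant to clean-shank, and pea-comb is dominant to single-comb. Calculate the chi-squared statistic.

A dihybrid testcross with independent assortment gives a 1:1:1:1 ratio.
Under the 1:1:1:1 hypothesis (Σ ratio = 4, N = 1511):
  feathered-shank pea-comb: 1511 × 1/4 = 377.75
  feathered-shank single-comb: 1511 × 1/4 = 377.75
  clean-shank pea-comb: 1511 × 1/4 = 377.75
  clean-shank single-comb: 1511 × 1/4 = 377.75
χ² = Σ (O − E)² / E
  feathered-shank pea-comb: (419 − 377.75)² / 377.75 = 4.5045
  feathered-shank single-comb: (403 − 377.75)² / 377.75 = 1.6878
  clean-shank pea-comb: (390 − 377.75)² / 377.75 = 0.3973
  clean-shank single-comb: (299 − 377.75)² / 377.75 = 16.4171
χ² = 4.5045 + 1.6878 + 0.3973 + 16.4171 = 23.0067 ≈ 23.007

23.007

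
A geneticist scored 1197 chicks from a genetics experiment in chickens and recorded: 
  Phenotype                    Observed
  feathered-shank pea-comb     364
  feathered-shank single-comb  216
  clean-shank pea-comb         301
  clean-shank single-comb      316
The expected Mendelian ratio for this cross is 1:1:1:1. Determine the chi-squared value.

38.118

Expected counts for N = 1197 under a 1:1:1:1 ratio (total parts = 4):
  feathered-shank pea-comb: 1197 × 1/4 = 299.25
  feathered-shank single-comb: 1197 × 1/4 = 299.25
  clean-shank pea-comb: 1197 × 1/4 = 299.25
  clean-shank single-comb: 1197 × 1/4 = 299.25
χ² = Σ (O − E)² / E
  feathered-shank pea-comb: (364 − 299.25)² / 299.25 = 14.0102
  feathered-shank single-comb: (216 − 299.25)² / 299.25 = 23.1598
  clean-shank pea-comb: (301 − 299.25)² / 299.25 = 0.0102
  clean-shank single-comb: (316 − 299.25)² / 299.25 = 0.9376
χ² = 14.0102 + 23.1598 + 0.0102 + 0.9376 = 38.1178 ≈ 38.118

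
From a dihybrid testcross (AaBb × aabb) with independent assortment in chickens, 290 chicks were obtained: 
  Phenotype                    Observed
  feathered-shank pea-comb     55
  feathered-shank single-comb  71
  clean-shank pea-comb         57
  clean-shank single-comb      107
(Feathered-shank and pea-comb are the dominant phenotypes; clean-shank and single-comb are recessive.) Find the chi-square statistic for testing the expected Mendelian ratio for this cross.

23.986

A dihybrid testcross with independent assortment gives a 1:1:1:1 ratio.
The 1:1:1:1 ratio has 4 parts, so with N = 290 the expected counts are:
  feathered-shank pea-comb: 290 × 1/4 = 72.5
  feathered-shank single-comb: 290 × 1/4 = 72.5
  clean-shank pea-comb: 290 × 1/4 = 72.5
  clean-shank single-comb: 290 × 1/4 = 72.5
χ² = Σ (O − E)² / E
  feathered-shank pea-comb: (55 − 72.5)² / 72.5 = 4.2241
  feathered-shank single-comb: (71 − 72.5)² / 72.5 = 0.0310
  clean-shank pea-comb: (57 − 72.5)² / 72.5 = 3.3138
  clean-shank single-comb: (107 − 72.5)² / 72.5 = 16.4172
χ² = 4.2241 + 0.0310 + 3.3138 + 16.4172 = 23.9861 ≈ 23.986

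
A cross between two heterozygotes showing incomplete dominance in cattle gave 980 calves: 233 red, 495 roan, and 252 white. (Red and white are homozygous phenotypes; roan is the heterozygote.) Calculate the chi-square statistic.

0.839

With incomplete dominance, a heterozygote × heterozygote cross gives a 1:2:1 phenotypic ratio.
Expected counts for N = 980 under a 1:2:1 ratio (total parts = 4):
  red: 980 × 1/4 = 245
  roan: 980 × 2/4 = 490
  white: 980 × 1/4 = 245
χ² = Σ (O − E)² / E
  red: (233 − 245)² / 245 = 0.5878
  roan: (495 − 490)² / 490 = 0.0510
  white: (252 − 245)² / 245 = 0.2000
χ² = 0.5878 + 0.0510 + 0.2000 = 0.8388 ≈ 0.839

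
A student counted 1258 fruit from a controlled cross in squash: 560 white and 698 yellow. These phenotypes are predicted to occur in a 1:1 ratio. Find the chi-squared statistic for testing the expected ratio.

The 1:1 ratio has 2 parts, so with N = 1258 the expected counts are:
  white: 1258 × 1/2 = 629
  yellow: 1258 × 1/2 = 629
χ² = Σ (O − E)² / E
  white: (560 − 629)² / 629 = 7.5692
  yellow: (698 − 629)² / 629 = 7.5692
χ² = 7.5692 + 7.5692 = 15.1384 ≈ 15.138

15.138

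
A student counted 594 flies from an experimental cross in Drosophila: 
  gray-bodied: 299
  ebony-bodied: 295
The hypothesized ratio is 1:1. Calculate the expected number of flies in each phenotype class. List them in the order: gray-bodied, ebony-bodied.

The 1:1 ratio has 2 parts, so with N = 594 the expected counts are:
  gray-bodied: 594 × 1/2 = 297
  ebony-bodied: 594 × 1/2 = 297

297, 297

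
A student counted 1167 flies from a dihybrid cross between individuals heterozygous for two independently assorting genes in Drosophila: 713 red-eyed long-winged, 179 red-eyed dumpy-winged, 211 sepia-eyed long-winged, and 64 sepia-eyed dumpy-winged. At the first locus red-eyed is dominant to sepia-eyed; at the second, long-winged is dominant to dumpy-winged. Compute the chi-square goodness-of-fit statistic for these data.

A dihybrid F₂ with independent assortment and complete dominance at both loci gives a 9:3:3:1 phenotypic ratio.
Total ratio parts = 16. Expected numbers out of 1167:
  red-eyed long-winged: 1167 × 9/16 = 656.4375
  red-eyed dumpy-winged: 1167 × 3/16 = 218.8125
  sepia-eyed long-winged: 1167 × 3/16 = 218.8125
  sepia-eyed dumpy-winged: 1167 × 1/16 = 72.9375
χ² = Σ (O − E)² / E
  red-eyed long-winged: (713 − 656.4375)² / 656.4375 = 4.8738
  red-eyed dumpy-winged: (179 − 218.8125)² / 218.8125 = 7.2438
  sepia-eyed long-winged: (211 − 218.8125)² / 218.8125 = 0.2789
  sepia-eyed dumpy-winged: (64 − 72.9375)² / 72.9375 = 1.0952
χ² = 4.8738 + 7.2438 + 0.2789 + 1.0952 = 13.4917 ≈ 13.492

13.492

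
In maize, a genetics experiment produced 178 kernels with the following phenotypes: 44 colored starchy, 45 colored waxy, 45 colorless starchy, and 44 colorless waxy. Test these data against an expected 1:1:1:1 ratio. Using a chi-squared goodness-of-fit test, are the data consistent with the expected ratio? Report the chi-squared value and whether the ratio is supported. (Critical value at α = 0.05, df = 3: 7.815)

Expected counts for N = 178 under a 1:1:1:1 ratio (total parts = 4):
  colored starchy: 178 × 1/4 = 44.5
  colored waxy: 178 × 1/4 = 44.5
  colorless starchy: 178 × 1/4 = 44.5
  colorless waxy: 178 × 1/4 = 44.5
χ² = Σ (O − E)² / E
  colored starchy: (44 − 44.5)² / 44.5 = 0.0056
  colored waxy: (45 − 44.5)² / 44.5 = 0.0056
  colorless starchy: (45 − 44.5)² / 44.5 = 0.0056
  colorless waxy: (44 − 44.5)² / 44.5 = 0.0056
χ² = 0.0056 + 0.0056 + 0.0056 + 0.0056 = 0.0224 ≈ 0.022
Degrees of freedom = 4 − 1 = 3; critical value at α = 0.05 is 7.815.
Since 0.022 < 7.815, we fail to reject the null hypothesis — the data are consistent with the 1:1:1:1 ratio.

0.022; consistent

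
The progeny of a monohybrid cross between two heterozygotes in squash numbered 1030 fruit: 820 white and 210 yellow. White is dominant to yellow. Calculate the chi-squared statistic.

11.683

For a monohybrid cross between heterozygotes with complete dominance, the expected phenotypic ratio is 3:1.
Under the 3:1 hypothesis (Σ ratio = 4, N = 1030):
  white: 1030 × 3/4 = 772.5
  yellow: 1030 × 1/4 = 257.5
χ² = Σ (O − E)² / E
  white: (820 − 772.5)² / 772.5 = 2.9207
  yellow: (210 − 257.5)² / 257.5 = 8.7621
χ² = 2.9207 + 8.7621 = 11.6828 ≈ 11.683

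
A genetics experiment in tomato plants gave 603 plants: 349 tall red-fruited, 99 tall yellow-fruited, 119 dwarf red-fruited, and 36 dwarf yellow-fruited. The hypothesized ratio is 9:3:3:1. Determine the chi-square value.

Expected counts for N = 603 under a 9:3:3:1 ratio (total parts = 16):
  tall red-fruited: 603 × 9/16 = 339.1875
  tall yellow-fruited: 603 × 3/16 = 113.0625
  dwarf red-fruited: 603 × 3/16 = 113.0625
  dwarf yellow-fruited: 603 × 1/16 = 37.6875
χ² = Σ (O − E)² / E
  tall red-fruited: (349 − 339.1875)² / 339.1875 = 0.2839
  tall yellow-fruited: (99 − 113.0625)² / 113.0625 = 1.7491
  dwarf red-fruited: (119 − 113.0625)² / 113.0625 = 0.3118
  dwarf yellow-fruited: (36 − 37.6875)² / 37.6875 = 0.0756
χ² = 0.2839 + 1.7491 + 0.3118 + 0.0756 = 2.4204 ≈ 2.420

2.420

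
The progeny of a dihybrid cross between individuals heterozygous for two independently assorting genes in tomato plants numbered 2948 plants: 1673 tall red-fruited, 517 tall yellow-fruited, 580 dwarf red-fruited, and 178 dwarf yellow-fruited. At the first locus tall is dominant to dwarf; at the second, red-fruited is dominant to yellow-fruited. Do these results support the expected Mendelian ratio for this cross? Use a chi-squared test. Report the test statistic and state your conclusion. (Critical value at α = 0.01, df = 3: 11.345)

A dihybrid F₂ with independent assortment and complete dominance at both loci gives a 9:3:3:1 phenotypic ratio.
Under the 9:3:3:1 hypothesis (Σ ratio = 16, N = 2948):
  tall red-fruited: 2948 × 9/16 = 1658.25
  tall yellow-fruited: 2948 × 3/16 = 552.75
  dwarf red-fruited: 2948 × 3/16 = 552.75
  dwarf yellow-fruited: 2948 × 1/16 = 184.25
χ² = Σ (O − E)² / E
  tall red-fruited: (1673 − 1658.25)² / 1658.25 = 0.1312
  tall yellow-fruited: (517 − 552.75)² / 552.75 = 2.3122
  dwarf red-fruited: (580 − 552.75)² / 552.75 = 1.3434
  dwarf yellow-fruited: (178 − 184.25)² / 184.25 = 0.2120
χ² = 0.1312 + 2.3122 + 1.3434 + 0.2120 = 3.9988 ≈ 3.999
Degrees of freedom = 4 − 1 = 3; critical value at α = 0.01 is 11.345.
Since 3.999 < 11.345, we fail to reject the null hypothesis — the data are consistent with the 9:3:3:1 ratio.

3.999; consistent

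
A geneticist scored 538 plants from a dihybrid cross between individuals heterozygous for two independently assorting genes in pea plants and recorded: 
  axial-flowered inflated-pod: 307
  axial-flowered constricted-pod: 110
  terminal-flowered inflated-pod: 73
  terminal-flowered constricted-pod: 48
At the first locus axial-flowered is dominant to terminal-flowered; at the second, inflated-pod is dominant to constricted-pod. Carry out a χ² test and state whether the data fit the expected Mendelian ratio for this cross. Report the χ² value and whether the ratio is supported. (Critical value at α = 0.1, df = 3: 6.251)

14.737; not consistent

A dihybrid F₂ with independent assortment and complete dominance at both loci gives a 9:3:3:1 phenotypic ratio.
Total ratio parts = 16. Expected numbers out of 538:
  axial-flowered inflated-pod: 538 × 9/16 = 302.625
  axial-flowered constricted-pod: 538 × 3/16 = 100.875
  terminal-flowered inflated-pod: 538 × 3/16 = 100.875
  terminal-flowered constricted-pod: 538 × 1/16 = 33.625
χ² = Σ (O − E)² / E
  axial-flowered inflated-pod: (307 − 302.625)² / 302.625 = 0.0632
  axial-flowered constricted-pod: (110 − 100.875)² / 100.875 = 0.8254
  terminal-flowered inflated-pod: (73 − 100.875)² / 100.875 = 7.7028
  terminal-flowered constricted-pod: (48 − 33.625)² / 33.625 = 6.1454
χ² = 0.0632 + 0.8254 + 7.7028 + 6.1454 = 14.7368 ≈ 14.737
Degrees of freedom = 4 − 1 = 3; critical value at α = 0.1 is 6.251.
Since 14.737 > 6.251, we reject the null hypothesis — the data do not fit the 9:3:3:1 ratio.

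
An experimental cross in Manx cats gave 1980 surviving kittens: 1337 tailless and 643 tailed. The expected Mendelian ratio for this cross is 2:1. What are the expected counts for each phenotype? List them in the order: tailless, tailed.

Total ratio parts = 3. Expected numbers out of 1980:
  tailless: 1980 × 2/3 = 1320
  tailed: 1980 × 1/3 = 660

1320, 660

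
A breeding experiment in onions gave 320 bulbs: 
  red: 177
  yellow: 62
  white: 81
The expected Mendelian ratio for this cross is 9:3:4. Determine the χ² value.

0.129

Total ratio parts = 16. Expected numbers out of 320:
  red: 320 × 9/16 = 180
  yellow: 320 × 3/16 = 60
  white: 320 × 4/16 = 80
χ² = Σ (O − E)² / E
  red: (177 − 180)² / 180 = 0.0500
  yellow: (62 − 60)² / 60 = 0.0667
  white: (81 − 80)² / 80 = 0.0125
χ² = 0.0500 + 0.0667 + 0.0125 = 0.1292 ≈ 0.129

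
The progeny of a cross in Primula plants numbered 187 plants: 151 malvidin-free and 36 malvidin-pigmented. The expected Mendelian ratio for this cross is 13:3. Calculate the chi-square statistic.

The 13:3 ratio has 16 parts, so with N = 187 the expected counts are:
  malvidin-free: 187 × 13/16 = 151.9375
  malvidin-pigmented: 187 × 3/16 = 35.0625
χ² = Σ (O − E)² / E
  malvidin-free: (151 − 151.9375)² / 151.9375 = 0.0058
  malvidin-pigmented: (36 − 35.0625)² / 35.0625 = 0.0251
χ² = 0.0058 + 0.0251 = 0.0309 ≈ 0.031

0.031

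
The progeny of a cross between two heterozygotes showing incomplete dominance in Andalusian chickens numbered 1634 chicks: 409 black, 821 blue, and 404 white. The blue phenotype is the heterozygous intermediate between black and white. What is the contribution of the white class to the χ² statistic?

0.050

With incomplete dominance, a heterozygote × heterozygote cross gives a 1:2:1 phenotypic ratio.
The 1:2:1 ratio has 4 parts, so with N = 1634 the expected counts are:
  black: 1634 × 1/4 = 408.5
  blue: 1634 × 2/4 = 817
  white: 1634 × 1/4 = 408.5
Contribution of white: (404 − 408.5)² / 408.5 = 0.0496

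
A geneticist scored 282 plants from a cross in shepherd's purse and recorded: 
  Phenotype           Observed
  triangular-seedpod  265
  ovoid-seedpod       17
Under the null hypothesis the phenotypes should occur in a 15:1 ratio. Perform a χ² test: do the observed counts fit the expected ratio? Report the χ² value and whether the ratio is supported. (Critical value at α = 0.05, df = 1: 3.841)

0.024; consistent

Total ratio parts = 16. Expected numbers out of 282:
  triangular-seedpod: 282 × 15/16 = 264.375
  ovoid-seedpod: 282 × 1/16 = 17.625
χ² = Σ (O − E)² / E
  triangular-seedpod: (265 − 264.375)² / 264.375 = 0.0015
  ovoid-seedpod: (17 − 17.625)² / 17.625 = 0.0222
χ² = 0.0015 + 0.0222 = 0.0237 ≈ 0.024
Degrees of freedom = 2 − 1 = 1; critical value at α = 0.05 is 3.841.
Since 0.024 < 3.841, we fail to reject the null hypothesis — the data are consistent with the 15:1 ratio.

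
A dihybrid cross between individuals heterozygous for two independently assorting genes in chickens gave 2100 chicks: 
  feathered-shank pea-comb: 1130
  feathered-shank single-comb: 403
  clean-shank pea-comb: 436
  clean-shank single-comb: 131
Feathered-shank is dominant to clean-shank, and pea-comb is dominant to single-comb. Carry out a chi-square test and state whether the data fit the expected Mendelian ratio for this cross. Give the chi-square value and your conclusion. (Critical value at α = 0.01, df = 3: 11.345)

A dihybrid F₂ with independent assortment and complete dominance at both loci gives a 9:3:3:1 phenotypic ratio.
Total ratio parts = 16. Expected numbers out of 2100:
  feathered-shank pea-comb: 2100 × 9/16 = 1181.25
  feathered-shank single-comb: 2100 × 3/16 = 393.75
  clean-shank pea-comb: 2100 × 3/16 = 393.75
  clean-shank single-comb: 2100 × 1/16 = 131.25
χ² = Σ (O − E)² / E
  feathered-shank pea-comb: (1130 − 1181.25)² / 1181.25 = 2.2235
  feathered-shank single-comb: (403 − 393.75)² / 393.75 = 0.2173
  clean-shank pea-comb: (436 − 393.75)² / 393.75 = 4.5335
  clean-shank single-comb: (131 − 131.25)² / 131.25 = 0.0005
χ² = 2.2235 + 0.2173 + 4.5335 + 0.0005 = 6.9748 ≈ 6.975
Degrees of freedom = 4 − 1 = 3; critical value at α = 0.01 is 11.345.
Since 6.975 < 11.345, we fail to reject the null hypothesis — the data are consistent with the 9:3:3:1 ratio.

6.975; consistent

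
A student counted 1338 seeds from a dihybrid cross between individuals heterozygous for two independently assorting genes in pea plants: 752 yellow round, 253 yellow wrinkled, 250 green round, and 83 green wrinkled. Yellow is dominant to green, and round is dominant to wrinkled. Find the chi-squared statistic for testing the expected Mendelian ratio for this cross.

0.026

A dihybrid F₂ with independent assortment and complete dominance at both loci gives a 9:3:3:1 phenotypic ratio.
Under the 9:3:3:1 hypothesis (Σ ratio = 16, N = 1338):
  yellow round: 1338 × 9/16 = 752.625
  yellow wrinkled: 1338 × 3/16 = 250.875
  green round: 1338 × 3/16 = 250.875
  green wrinkled: 1338 × 1/16 = 83.625
χ² = Σ (O − E)² / E
  yellow round: (752 − 752.625)² / 752.625 = 0.0005
  yellow wrinkled: (253 − 250.875)² / 250.875 = 0.0180
  green round: (250 − 250.875)² / 250.875 = 0.0031
  green wrinkled: (83 − 83.625)² / 83.625 = 0.0047
χ² = 0.0005 + 0.0180 + 0.0031 + 0.0047 = 0.0263 ≈ 0.026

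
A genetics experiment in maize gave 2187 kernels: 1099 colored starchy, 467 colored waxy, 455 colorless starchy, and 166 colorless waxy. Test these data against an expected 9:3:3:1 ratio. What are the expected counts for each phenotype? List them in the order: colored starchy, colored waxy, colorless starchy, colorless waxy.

1230.1875, 410.0625, 410.0625, 136.6875

The 9:3:3:1 ratio has 16 parts, so with N = 2187 the expected counts are:
  colored starchy: 2187 × 9/16 = 1230.1875
  colored waxy: 2187 × 3/16 = 410.0625
  colorless starchy: 2187 × 3/16 = 410.0625
  colorless waxy: 2187 × 1/16 = 136.6875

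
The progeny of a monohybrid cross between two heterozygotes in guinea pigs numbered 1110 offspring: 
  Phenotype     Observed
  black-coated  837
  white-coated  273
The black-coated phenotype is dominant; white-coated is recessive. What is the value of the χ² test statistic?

For a monohybrid cross between heterozygotes with complete dominance, the expected phenotypic ratio is 3:1.
The 3:1 ratio has 4 parts, so with N = 1110 the expected counts are:
  black-coated: 1110 × 3/4 = 832.5
  white-coated: 1110 × 1/4 = 277.5
χ² = Σ (O − E)² / E
  black-coated: (837 − 832.5)² / 832.5 = 0.0243
  white-coated: (273 − 277.5)² / 277.5 = 0.0730
χ² = 0.0243 + 0.0730 = 0.0973 ≈ 0.097

0.097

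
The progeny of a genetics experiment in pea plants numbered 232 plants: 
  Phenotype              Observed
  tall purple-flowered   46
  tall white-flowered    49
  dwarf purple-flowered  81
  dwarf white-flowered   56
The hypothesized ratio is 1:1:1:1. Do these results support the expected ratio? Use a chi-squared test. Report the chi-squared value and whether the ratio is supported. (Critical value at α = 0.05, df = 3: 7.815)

Under the 1:1:1:1 hypothesis (Σ ratio = 4, N = 232):
  tall purple-flowered: 232 × 1/4 = 58
  tall white-flowered: 232 × 1/4 = 58
  dwarf purple-flowered: 232 × 1/4 = 58
  dwarf white-flowered: 232 × 1/4 = 58
χ² = Σ (O − E)² / E
  tall purple-flowered: (46 − 58)² / 58 = 2.4828
  tall white-flowered: (49 − 58)² / 58 = 1.3966
  dwarf purple-flowered: (81 − 58)² / 58 = 9.1207
  dwarf white-flowered: (56 − 58)² / 58 = 0.0690
χ² = 2.4828 + 1.3966 + 9.1207 + 0.0690 = 13.0691 ≈ 13.069
Degrees of freedom = 4 − 1 = 3; critical value at α = 0.05 is 7.815.
Since 13.069 > 7.815, we reject the null hypothesis — the data do not fit the 1:1:1:1 ratio.

13.069; not consistent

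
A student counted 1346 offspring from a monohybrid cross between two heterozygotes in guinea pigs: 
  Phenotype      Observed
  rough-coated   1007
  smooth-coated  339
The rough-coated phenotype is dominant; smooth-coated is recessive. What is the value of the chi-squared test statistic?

For a monohybrid cross between heterozygotes with complete dominance, the expected phenotypic ratio is 3:1.
Total ratio parts = 4. Expected numbers out of 1346:
  rough-coated: 1346 × 3/4 = 1009.5
  smooth-coated: 1346 × 1/4 = 336.5
χ² = Σ (O − E)² / E
  rough-coated: (1007 − 1009.5)² / 1009.5 = 0.0062
  smooth-coated: (339 − 336.5)² / 336.5 = 0.0186
χ² = 0.0062 + 0.0186 = 0.0248 ≈ 0.025

0.025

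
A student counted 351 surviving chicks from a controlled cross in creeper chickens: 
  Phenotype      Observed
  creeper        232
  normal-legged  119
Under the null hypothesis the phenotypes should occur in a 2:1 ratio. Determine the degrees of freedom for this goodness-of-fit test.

1

A goodness-of-fit test with 2 phenotype classes has df = 2 − 1 = 1.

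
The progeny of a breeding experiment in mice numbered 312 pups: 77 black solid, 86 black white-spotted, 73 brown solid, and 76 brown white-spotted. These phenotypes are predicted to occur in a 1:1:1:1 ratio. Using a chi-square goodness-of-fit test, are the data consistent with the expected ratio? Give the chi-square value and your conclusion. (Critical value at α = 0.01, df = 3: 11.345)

Expected counts for N = 312 under a 1:1:1:1 ratio (total parts = 4):
  black solid: 312 × 1/4 = 78
  black white-spotted: 312 × 1/4 = 78
  brown solid: 312 × 1/4 = 78
  brown white-spotted: 312 × 1/4 = 78
χ² = Σ (O − E)² / E
  black solid: (77 − 78)² / 78 = 0.0128
  black white-spotted: (86 − 78)² / 78 = 0.8205
  brown solid: (73 − 78)² / 78 = 0.3205
  brown white-spotted: (76 − 78)² / 78 = 0.0513
χ² = 0.0128 + 0.8205 + 0.3205 + 0.0513 = 1.2051 ≈ 1.205
Degrees of freedom = 4 − 1 = 3; critical value at α = 0.01 is 11.345.
Since 1.205 < 11.345, we fail to reject the null hypothesis — the data are consistent with the 1:1:1:1 ratio.

1.205; consistent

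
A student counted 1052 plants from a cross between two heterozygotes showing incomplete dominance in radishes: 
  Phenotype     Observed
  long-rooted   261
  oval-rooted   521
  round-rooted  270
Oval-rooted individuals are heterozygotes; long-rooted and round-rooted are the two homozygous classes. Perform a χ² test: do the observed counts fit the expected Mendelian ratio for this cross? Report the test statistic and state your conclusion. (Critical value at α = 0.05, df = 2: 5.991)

With incomplete dominance, a heterozygote × heterozygote cross gives a 1:2:1 phenotypic ratio.
The 1:2:1 ratio has 4 parts, so with N = 1052 the expected counts are:
  long-rooted: 1052 × 1/4 = 263
  oval-rooted: 1052 × 2/4 = 526
  round-rooted: 1052 × 1/4 = 263
χ² = Σ (O − E)² / E
  long-rooted: (261 − 263)² / 263 = 0.0152
  oval-rooted: (521 − 526)² / 526 = 0.0475
  round-rooted: (270 − 263)² / 263 = 0.1863
χ² = 0.0152 + 0.0475 + 0.1863 = 0.249
Degrees of freedom = 3 − 1 = 2; critical value at α = 0.05 is 5.991.
Since 0.249 < 5.991, we fail to reject the null hypothesis — the data are consistent with the 1:2:1 ratio.

0.249; consistent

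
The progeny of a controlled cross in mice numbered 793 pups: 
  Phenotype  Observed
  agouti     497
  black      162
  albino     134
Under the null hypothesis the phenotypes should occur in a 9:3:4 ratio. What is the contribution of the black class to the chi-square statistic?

1.192

Under the 9:3:4 hypothesis (Σ ratio = 16, N = 793):
  agouti: 793 × 9/16 = 446.0625
  black: 793 × 3/16 = 148.6875
  albino: 793 × 4/16 = 198.25
Contribution of black: (162 − 148.6875)² / 148.6875 = 1.1919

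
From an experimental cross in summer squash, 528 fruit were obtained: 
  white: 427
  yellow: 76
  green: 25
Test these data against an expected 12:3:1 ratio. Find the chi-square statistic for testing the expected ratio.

The 12:3:1 ratio has 16 parts, so with N = 528 the expected counts are:
  white: 528 × 12/16 = 396
  yellow: 528 × 3/16 = 99
  green: 528 × 1/16 = 33
χ² = Σ (O − E)² / E
  white: (427 − 396)² / 396 = 2.4268
  yellow: (76 − 99)² / 99 = 5.3434
  green: (25 − 33)² / 33 = 1.9394
χ² = 2.4268 + 5.3434 + 1.9394 = 9.7096 ≈ 9.710

9.710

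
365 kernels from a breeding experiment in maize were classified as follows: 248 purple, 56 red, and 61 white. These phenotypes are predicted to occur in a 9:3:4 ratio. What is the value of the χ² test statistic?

21.164

The 9:3:4 ratio has 16 parts, so with N = 365 the expected counts are:
  purple: 365 × 9/16 = 205.3125
  red: 365 × 3/16 = 68.4375
  white: 365 × 4/16 = 91.25
χ² = Σ (O − E)² / E
  purple: (248 − 205.3125)² / 205.3125 = 8.8754
  red: (56 − 68.4375)² / 68.4375 = 2.2603
  white: (61 − 91.25)² / 91.25 = 10.0281
χ² = 8.8754 + 2.2603 + 10.0281 = 21.1638 ≈ 21.164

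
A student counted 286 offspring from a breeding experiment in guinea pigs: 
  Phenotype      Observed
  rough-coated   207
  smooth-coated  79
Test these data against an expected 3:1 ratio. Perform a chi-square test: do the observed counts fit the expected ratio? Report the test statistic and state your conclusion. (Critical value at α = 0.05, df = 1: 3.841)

1.049; consistent

The 3:1 ratio has 4 parts, so with N = 286 the expected counts are:
  rough-coated: 286 × 3/4 = 214.5
  smooth-coated: 286 × 1/4 = 71.5
χ² = Σ (O − E)² / E
  rough-coated: (207 − 214.5)² / 214.5 = 0.2622
  smooth-coated: (79 − 71.5)² / 71.5 = 0.7867
χ² = 0.2622 + 0.7867 = 1.0489 ≈ 1.049
Degrees of freedom = 2 − 1 = 1; critical value at α = 0.05 is 3.841.
Since 1.049 < 3.841, we fail to reject the null hypothesis — the data are consistent with the 3:1 ratio.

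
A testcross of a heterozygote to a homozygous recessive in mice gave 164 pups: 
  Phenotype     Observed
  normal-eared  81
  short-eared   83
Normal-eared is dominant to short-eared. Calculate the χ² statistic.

A testcross of a heterozygote (Aa × aa) gives a 1:1 phenotypic ratio.
Total ratio parts = 2. Expected numbers out of 164:
  normal-eared: 164 × 1/2 = 82
  short-eared: 164 × 1/2 = 82
χ² = Σ (O − E)² / E
  normal-eared: (81 − 82)² / 82 = 0.0122
  short-eared: (83 − 82)² / 82 = 0.0122
χ² = 0.0122 + 0.0122 = 0.0244 ≈ 0.024

0.024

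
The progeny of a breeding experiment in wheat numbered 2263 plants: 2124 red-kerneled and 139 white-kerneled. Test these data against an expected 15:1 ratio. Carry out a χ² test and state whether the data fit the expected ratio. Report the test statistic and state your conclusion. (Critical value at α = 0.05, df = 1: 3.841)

Expected counts for N = 2263 under a 15:1 ratio (total parts = 16):
  red-kerneled: 2263 × 15/16 = 2121.5625
  white-kerneled: 2263 × 1/16 = 141.4375
χ² = Σ (O − E)² / E
  red-kerneled: (2124 − 2121.5625)² / 2121.5625 = 0.0028
  white-kerneled: (139 − 141.4375)² / 141.4375 = 0.0420
χ² = 0.0028 + 0.0420 = 0.0448 ≈ 0.045
Degrees of freedom = 2 − 1 = 1; critical value at α = 0.05 is 3.841.
Since 0.045 < 3.841, we fail to reject the null hypothesis — the data are consistent with the 15:1 ratio.

0.045; consistent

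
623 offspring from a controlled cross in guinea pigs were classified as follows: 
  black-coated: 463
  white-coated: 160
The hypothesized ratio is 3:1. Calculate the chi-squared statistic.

0.155

The 3:1 ratio has 4 parts, so with N = 623 the expected counts are:
  black-coated: 623 × 3/4 = 467.25
  white-coated: 623 × 1/4 = 155.75
χ² = Σ (O − E)² / E
  black-coated: (463 − 467.25)² / 467.25 = 0.0387
  white-coated: (160 − 155.75)² / 155.75 = 0.1160
χ² = 0.0387 + 0.1160 = 0.1547 ≈ 0.155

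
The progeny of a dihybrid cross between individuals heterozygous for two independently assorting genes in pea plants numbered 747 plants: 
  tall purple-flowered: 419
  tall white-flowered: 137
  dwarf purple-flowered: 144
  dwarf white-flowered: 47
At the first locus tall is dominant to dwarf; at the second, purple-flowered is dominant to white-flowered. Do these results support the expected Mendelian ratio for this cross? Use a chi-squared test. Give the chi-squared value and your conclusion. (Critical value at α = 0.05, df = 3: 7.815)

A dihybrid F₂ with independent assortment and complete dominance at both loci gives a 9:3:3:1 phenotypic ratio.
Total ratio parts = 16. Expected numbers out of 747:
  tall purple-flowered: 747 × 9/16 = 420.1875
  tall white-flowered: 747 × 3/16 = 140.0625
  dwarf purple-flowered: 747 × 3/16 = 140.0625
  dwarf white-flowered: 747 × 1/16 = 46.6875
χ² = Σ (O − E)² / E
  tall purple-flowered: (419 − 420.1875)² / 420.1875 = 0.0034
  tall white-flowered: (137 − 140.0625)² / 140.0625 = 0.0670
  dwarf purple-flowered: (144 − 140.0625)² / 140.0625 = 0.1107
  dwarf white-flowered: (47 − 46.6875)² / 46.6875 = 0.0021
χ² = 0.0034 + 0.0670 + 0.1107 + 0.0021 = 0.1832 ≈ 0.183
Degrees of freedom = 4 − 1 = 3; critical value at α = 0.05 is 7.815.
Since 0.183 < 7.815, we fail to reject the null hypothesis — the data are consistent with the 9:3:3:1 ratio.

0.183; consistent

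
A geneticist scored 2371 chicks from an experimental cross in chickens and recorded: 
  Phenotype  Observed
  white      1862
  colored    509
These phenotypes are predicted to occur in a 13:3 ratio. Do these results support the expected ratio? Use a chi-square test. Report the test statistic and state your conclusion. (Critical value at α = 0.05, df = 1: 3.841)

11.495; not consistent

Total ratio parts = 16. Expected numbers out of 2371:
  white: 2371 × 13/16 = 1926.4375
  colored: 2371 × 3/16 = 444.5625
χ² = Σ (O − E)² / E
  white: (1862 − 1926.4375)² / 1926.4375 = 2.1554
  colored: (509 − 444.5625)² / 444.5625 = 9.3399
χ² = 2.1554 + 9.3399 = 11.4953 ≈ 11.495
Degrees of freedom = 2 − 1 = 1; critical value at α = 0.05 is 3.841.
Since 11.495 > 3.841, we reject the null hypothesis — the data do not fit the 13:3 ratio.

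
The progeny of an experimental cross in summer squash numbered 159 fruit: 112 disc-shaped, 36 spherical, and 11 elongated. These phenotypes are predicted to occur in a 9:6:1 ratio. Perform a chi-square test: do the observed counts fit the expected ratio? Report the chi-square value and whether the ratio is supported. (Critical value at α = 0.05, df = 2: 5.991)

15.166; not consistent

Total ratio parts = 16. Expected numbers out of 159:
  disc-shaped: 159 × 9/16 = 89.4375
  spherical: 159 × 6/16 = 59.625
  elongated: 159 × 1/16 = 9.9375
χ² = Σ (O − E)² / E
  disc-shaped: (112 − 89.4375)² / 89.4375 = 5.6919
  spherical: (36 − 59.625)² / 59.625 = 9.3608
  elongated: (11 − 9.9375)² / 9.9375 = 0.1136
χ² = 5.6919 + 9.3608 + 0.1136 = 15.1663 ≈ 15.166
Degrees of freedom = 3 − 1 = 2; critical value at α = 0.05 is 5.991.
Since 15.166 > 5.991, we reject the null hypothesis — the data do not fit the 9:6:1 ratio.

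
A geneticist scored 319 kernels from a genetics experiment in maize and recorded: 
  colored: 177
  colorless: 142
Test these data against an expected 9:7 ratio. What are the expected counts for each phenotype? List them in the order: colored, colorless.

Expected counts for N = 319 under a 9:7 ratio (total parts = 16):
  colored: 319 × 9/16 = 179.4375
  colorless: 319 × 7/16 = 139.5625

179.4375, 139.5625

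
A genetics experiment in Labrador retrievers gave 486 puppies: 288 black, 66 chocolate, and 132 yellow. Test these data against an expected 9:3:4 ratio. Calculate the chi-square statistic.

8.617

The 9:3:4 ratio has 16 parts, so with N = 486 the expected counts are:
  black: 486 × 9/16 = 273.375
  chocolate: 486 × 3/16 = 91.125
  yellow: 486 × 4/16 = 121.5
χ² = Σ (O − E)² / E
  black: (288 − 273.375)² / 273.375 = 0.7824
  chocolate: (66 − 91.125)² / 91.125 = 6.9275
  yellow: (132 − 121.5)² / 121.5 = 0.9074
χ² = 0.7824 + 6.9275 + 0.9074 = 8.6173 ≈ 8.617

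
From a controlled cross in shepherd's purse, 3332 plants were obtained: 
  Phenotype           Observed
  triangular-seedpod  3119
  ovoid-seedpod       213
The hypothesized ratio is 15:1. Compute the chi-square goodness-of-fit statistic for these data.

0.116

Total ratio parts = 16. Expected numbers out of 3332:
  triangular-seedpod: 3332 × 15/16 = 3123.75
  ovoid-seedpod: 3332 × 1/16 = 208.25
χ² = Σ (O − E)² / E
  triangular-seedpod: (3119 − 3123.75)² / 3123.75 = 0.0072
  ovoid-seedpod: (213 − 208.25)² / 208.25 = 0.1083
χ² = 0.0072 + 0.1083 = 0.1155 ≈ 0.116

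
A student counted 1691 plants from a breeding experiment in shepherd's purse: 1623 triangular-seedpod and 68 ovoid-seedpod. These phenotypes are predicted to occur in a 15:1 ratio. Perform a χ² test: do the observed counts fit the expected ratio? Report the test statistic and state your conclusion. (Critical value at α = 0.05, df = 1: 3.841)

The 15:1 ratio has 16 parts, so with N = 1691 the expected counts are:
  triangular-seedpod: 1691 × 15/16 = 1585.3125
  ovoid-seedpod: 1691 × 1/16 = 105.6875
χ² = Σ (O − E)² / E
  triangular-seedpod: (1623 − 1585.3125)² / 1585.3125 = 0.8959
  ovoid-seedpod: (68 − 105.6875)² / 105.6875 = 13.4391
χ² = 0.8959 + 13.4391 = 14.335
Degrees of freedom = 2 − 1 = 1; critical value at α = 0.05 is 3.841.
Since 14.335 > 3.841, we reject the null hypothesis — the data do not fit the 15:1 ratio.

14.335; not consistent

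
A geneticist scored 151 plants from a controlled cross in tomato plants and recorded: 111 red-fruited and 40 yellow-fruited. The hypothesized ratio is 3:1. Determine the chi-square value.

Expected counts for N = 151 under a 3:1 ratio (total parts = 4):
  red-fruited: 151 × 3/4 = 113.25
  yellow-fruited: 151 × 1/4 = 37.75
χ² = Σ (O − E)² / E
  red-fruited: (111 − 113.25)² / 113.25 = 0.0447
  yellow-fruited: (40 − 37.75)² / 37.75 = 0.1341
χ² = 0.0447 + 0.1341 = 0.1788 ≈ 0.179

0.179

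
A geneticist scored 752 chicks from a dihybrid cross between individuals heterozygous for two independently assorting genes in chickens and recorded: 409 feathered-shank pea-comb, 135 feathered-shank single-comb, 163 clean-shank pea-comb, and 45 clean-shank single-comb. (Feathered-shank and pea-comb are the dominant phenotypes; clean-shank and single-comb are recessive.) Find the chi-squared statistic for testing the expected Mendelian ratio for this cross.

A dihybrid F₂ with independent assortment and complete dominance at both loci gives a 9:3:3:1 phenotypic ratio.
Total ratio parts = 16. Expected numbers out of 752:
  feathered-shank pea-comb: 752 × 9/16 = 423
  feathered-shank single-comb: 752 × 3/16 = 141
  clean-shank pea-comb: 752 × 3/16 = 141
  clean-shank single-comb: 752 × 1/16 = 47
χ² = Σ (O − E)² / E
  feathered-shank pea-comb: (409 − 423)² / 423 = 0.4634
  feathered-shank single-comb: (135 − 141)² / 141 = 0.2553
  clean-shank pea-comb: (163 − 141)² / 141 = 3.4326
  clean-shank single-comb: (45 − 47)² / 47 = 0.0851
χ² = 0.4634 + 0.2553 + 3.4326 + 0.0851 = 4.2364 ≈ 4.236

4.236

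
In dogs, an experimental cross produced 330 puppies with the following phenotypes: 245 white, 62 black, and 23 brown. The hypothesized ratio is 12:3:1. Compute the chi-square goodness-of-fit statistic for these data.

Expected counts for N = 330 under a 12:3:1 ratio (total parts = 16):
  white: 330 × 12/16 = 247.5
  black: 330 × 3/16 = 61.875
  brown: 330 × 1/16 = 20.625
χ² = Σ (O − E)² / E
  white: (245 − 247.5)² / 247.5 = 0.0253
  black: (62 − 61.875)² / 61.875 = 0.0003
  brown: (23 − 20.625)² / 20.625 = 0.2735
χ² = 0.0253 + 0.0003 + 0.2735 = 0.2991 ≈ 0.299

0.299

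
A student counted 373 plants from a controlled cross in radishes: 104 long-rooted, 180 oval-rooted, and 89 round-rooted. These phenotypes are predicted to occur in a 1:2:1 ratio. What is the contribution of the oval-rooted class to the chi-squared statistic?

Total ratio parts = 4. Expected numbers out of 373:
  long-rooted: 373 × 1/4 = 93.25
  oval-rooted: 373 × 2/4 = 186.5
  round-rooted: 373 × 1/4 = 93.25
Contribution of oval-rooted: (180 − 186.5)² / 186.5 = 0.2265

0.227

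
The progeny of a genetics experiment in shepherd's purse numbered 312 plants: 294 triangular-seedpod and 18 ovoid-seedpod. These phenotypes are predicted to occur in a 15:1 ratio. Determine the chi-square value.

0.123

Total ratio parts = 16. Expected numbers out of 312:
  triangular-seedpod: 312 × 15/16 = 292.5
  ovoid-seedpod: 312 × 1/16 = 19.5
χ² = Σ (O − E)² / E
  triangular-seedpod: (294 − 292.5)² / 292.5 = 0.0077
  ovoid-seedpod: (18 − 19.5)² / 19.5 = 0.1154
χ² = 0.0077 + 0.1154 = 0.1231 ≈ 0.123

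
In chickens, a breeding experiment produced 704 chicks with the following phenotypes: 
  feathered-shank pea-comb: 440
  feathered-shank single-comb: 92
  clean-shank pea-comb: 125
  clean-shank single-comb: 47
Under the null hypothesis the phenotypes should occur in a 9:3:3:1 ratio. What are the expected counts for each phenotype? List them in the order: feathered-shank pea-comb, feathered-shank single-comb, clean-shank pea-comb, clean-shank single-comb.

Total ratio parts = 16. Expected numbers out of 704:
  feathered-shank pea-comb: 704 × 9/16 = 396
  feathered-shank single-comb: 704 × 3/16 = 132
  clean-shank pea-comb: 704 × 3/16 = 132
  clean-shank single-comb: 704 × 1/16 = 44

396, 132, 132, 44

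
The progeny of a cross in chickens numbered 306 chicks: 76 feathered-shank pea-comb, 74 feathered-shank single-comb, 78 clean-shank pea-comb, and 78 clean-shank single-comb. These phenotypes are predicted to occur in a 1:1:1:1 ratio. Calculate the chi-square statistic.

Total ratio parts = 4. Expected numbers out of 306:
  feathered-shank pea-comb: 306 × 1/4 = 76.5
  feathered-shank single-comb: 306 × 1/4 = 76.5
  clean-shank pea-comb: 306 × 1/4 = 76.5
  clean-shank single-comb: 306 × 1/4 = 76.5
χ² = Σ (O − E)² / E
  feathered-shank pea-comb: (76 − 76.5)² / 76.5 = 0.0033
  feathered-shank single-comb: (74 − 76.5)² / 76.5 = 0.0817
  clean-shank pea-comb: (78 − 76.5)² / 76.5 = 0.0294
  clean-shank single-comb: (78 − 76.5)² / 76.5 = 0.0294
χ² = 0.0033 + 0.0817 + 0.0294 + 0.0294 = 0.1438 ≈ 0.144

0.144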